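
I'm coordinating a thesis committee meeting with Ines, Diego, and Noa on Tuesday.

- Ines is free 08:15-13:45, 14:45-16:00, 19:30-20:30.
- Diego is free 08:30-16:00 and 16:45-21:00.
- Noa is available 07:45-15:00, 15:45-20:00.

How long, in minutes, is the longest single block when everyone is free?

315

Ines ∩ Diego: 08:30-13:45, 14:45-16:00, 19:30-20:30.
Ines ∩ Diego ∩ Noa: 08:30-13:45, 14:45-15:00, 15:45-16:00, 19:30-20:00.
The longest is 08:30-13:45 at 315 minutes.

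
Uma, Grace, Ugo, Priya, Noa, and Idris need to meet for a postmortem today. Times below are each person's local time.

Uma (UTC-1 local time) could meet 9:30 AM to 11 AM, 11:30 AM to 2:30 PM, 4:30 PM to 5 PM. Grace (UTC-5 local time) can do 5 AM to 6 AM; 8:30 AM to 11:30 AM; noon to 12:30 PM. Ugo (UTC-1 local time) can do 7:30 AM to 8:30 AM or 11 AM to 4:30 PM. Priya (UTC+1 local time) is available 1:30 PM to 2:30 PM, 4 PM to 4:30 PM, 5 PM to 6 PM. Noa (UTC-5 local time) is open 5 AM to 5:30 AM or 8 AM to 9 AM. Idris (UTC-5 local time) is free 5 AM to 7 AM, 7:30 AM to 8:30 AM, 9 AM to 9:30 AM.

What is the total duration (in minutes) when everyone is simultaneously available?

Uma in UTC: 10:30-12:00, 12:30-15:30, 17:30-18:00 (add 1h to convert from UTC-1).
Grace in UTC: 10:00-11:00, 13:30-16:30, 17:00-17:30 (add 5h to convert from UTC-5).
Ugo in UTC: 08:30-09:30, 12:00-17:30 (add 1h to convert from UTC-1).
Priya in UTC: 12:30-13:30, 15:00-15:30, 16:00-17:00 (subtract 1h to convert from UTC+1).
Noa in UTC: 10:00-10:30, 13:00-14:00 (add 5h to convert from UTC-5).
Idris in UTC: 10:00-12:00, 12:30-13:30, 14:00-14:30 (add 5h to convert from UTC-5).
Uma ∩ Grace: 10:30-11:00, 13:30-15:30.
Uma ∩ Grace ∩ Ugo: 13:30-15:30.
Uma ∩ Grace ∩ Ugo ∩ Priya: 15:00-15:30.
Uma ∩ Grace ∩ Ugo ∩ Priya ∩ Noa: ∅.
Uma ∩ Grace ∩ Ugo ∩ Priya ∩ Noa ∩ Idris: ∅.
There is no time when everyone is free.
There is no common window, so the total is 0 minutes.

0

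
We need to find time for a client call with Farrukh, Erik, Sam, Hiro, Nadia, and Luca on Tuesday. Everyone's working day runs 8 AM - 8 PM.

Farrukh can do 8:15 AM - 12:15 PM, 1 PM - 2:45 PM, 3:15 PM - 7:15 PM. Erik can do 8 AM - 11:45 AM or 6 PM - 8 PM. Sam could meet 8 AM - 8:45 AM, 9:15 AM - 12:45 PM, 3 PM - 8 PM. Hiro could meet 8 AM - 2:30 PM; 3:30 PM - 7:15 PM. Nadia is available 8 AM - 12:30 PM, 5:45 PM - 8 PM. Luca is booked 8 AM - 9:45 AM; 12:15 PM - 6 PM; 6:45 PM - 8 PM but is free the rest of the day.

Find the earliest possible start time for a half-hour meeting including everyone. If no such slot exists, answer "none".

Farrukh free: 08:15-12:15, 13:00-14:45, 15:15-19:15.
Erik free: 08:00-11:45, 18:00-20:00.
Sam free: 08:00-08:45, 09:15-12:45, 15:00-20:00.
Hiro free: 08:00-14:30, 15:30-19:15.
Nadia free: 08:00-12:30, 17:45-20:00.
Luca free: 09:45-12:15, 18:00-18:45 (invert busy blocks within the working day).
Farrukh ∩ Erik: 08:15-11:45, 18:00-19:15.
Farrukh ∩ Erik ∩ Sam: 08:15-08:45, 09:15-11:45, 18:00-19:15.
Farrukh ∩ Erik ∩ Sam ∩ Hiro: 08:15-08:45, 09:15-11:45, 18:00-19:15.
Farrukh ∩ Erik ∩ Sam ∩ Hiro ∩ Nadia: 08:15-08:45, 09:15-11:45, 18:00-19:15.
Farrukh ∩ Erik ∩ Sam ∩ Hiro ∩ Nadia ∩ Luca: 09:45-11:45, 18:00-18:45.
The first common window of at least 30 minutes is 09:45-11:45, so the earliest start is 09:45.

09:45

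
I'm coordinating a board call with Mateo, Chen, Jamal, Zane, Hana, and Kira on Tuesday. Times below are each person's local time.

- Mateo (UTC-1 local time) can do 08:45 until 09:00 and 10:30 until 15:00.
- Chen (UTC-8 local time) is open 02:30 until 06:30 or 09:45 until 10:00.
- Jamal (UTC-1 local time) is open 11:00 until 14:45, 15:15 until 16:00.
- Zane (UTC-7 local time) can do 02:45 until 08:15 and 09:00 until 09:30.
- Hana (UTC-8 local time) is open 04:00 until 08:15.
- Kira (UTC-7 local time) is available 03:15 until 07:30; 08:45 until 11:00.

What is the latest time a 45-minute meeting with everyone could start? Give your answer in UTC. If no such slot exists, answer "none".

13:45

Mateo in UTC: 09:45-10:00, 11:30-16:00 (add 1h to convert from UTC-1).
Chen in UTC: 10:30-14:30, 17:45-18:00 (add 8h to convert from UTC-8).
Jamal in UTC: 12:00-15:45, 16:15-17:00 (add 1h to convert from UTC-1).
Zane in UTC: 09:45-15:15, 16:00-16:30 (add 7h to convert from UTC-7).
Hana in UTC: 12:00-16:15 (add 8h to convert from UTC-8).
Kira in UTC: 10:15-14:30, 15:45-18:00 (add 7h to convert from UTC-7).
Mateo ∩ Chen: 11:30-14:30.
Mateo ∩ Chen ∩ Jamal: 12:00-14:30.
Mateo ∩ Chen ∩ Jamal ∩ Zane: 12:00-14:30.
Mateo ∩ Chen ∩ Jamal ∩ Zane ∩ Hana: 12:00-14:30.
Mateo ∩ Chen ∩ Jamal ∩ Zane ∩ Hana ∩ Kira: 12:00-14:30.
Those are the intersection windows.
The last common window of at least 45 minutes is 12:00-14:30; a 45-minute meeting can start as late as 13:45 and still end by 14:30.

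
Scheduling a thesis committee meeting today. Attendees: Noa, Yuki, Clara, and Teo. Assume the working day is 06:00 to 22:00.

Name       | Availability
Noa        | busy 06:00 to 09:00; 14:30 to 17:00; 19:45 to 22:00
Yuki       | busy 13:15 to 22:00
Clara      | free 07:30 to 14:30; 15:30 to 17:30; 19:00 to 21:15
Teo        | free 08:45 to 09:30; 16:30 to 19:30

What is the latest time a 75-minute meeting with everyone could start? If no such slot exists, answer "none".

Noa free: 09:00-14:30, 17:00-19:45 (invert busy blocks within the working day).
Yuki free: 06:00-13:15 (invert busy blocks within the working day).
Clara free: 07:30-14:30, 15:30-17:30, 19:00-21:15.
Teo free: 08:45-09:30, 16:30-19:30.
Noa ∩ Yuki: 09:00-13:15.
Noa ∩ Yuki ∩ Clara: 09:00-13:15.
Noa ∩ Yuki ∩ Clara ∩ Teo: 09:00-09:30.
No common window is at least 75 minutes long.

none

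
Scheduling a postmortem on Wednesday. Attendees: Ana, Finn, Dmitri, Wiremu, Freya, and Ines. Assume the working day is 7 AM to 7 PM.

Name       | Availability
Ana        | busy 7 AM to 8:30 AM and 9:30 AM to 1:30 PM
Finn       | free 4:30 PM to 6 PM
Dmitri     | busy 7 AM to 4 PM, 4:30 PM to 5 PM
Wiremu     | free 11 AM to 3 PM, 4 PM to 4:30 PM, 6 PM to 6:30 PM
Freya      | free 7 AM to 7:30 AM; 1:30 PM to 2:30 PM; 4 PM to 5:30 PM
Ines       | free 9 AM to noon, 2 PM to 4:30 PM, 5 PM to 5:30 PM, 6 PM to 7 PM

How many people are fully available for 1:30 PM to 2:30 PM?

3

Ana free: 08:30-09:30, 13:30-19:00 (invert busy blocks within the working day).
Finn free: 16:30-18:00.
Dmitri free: 16:00-16:30, 17:00-19:00 (invert busy blocks within the working day).
Wiremu free: 11:00-15:00, 16:00-16:30, 18:00-18:30.
Freya free: 07:00-07:30, 13:30-14:30, 16:00-17:30.
Ines free: 09:00-12:00, 14:00-16:30, 17:00-17:30, 18:00-19:00.
Ana, Wiremu, and Freya can make the full 13:30-14:30 slot — that's 3.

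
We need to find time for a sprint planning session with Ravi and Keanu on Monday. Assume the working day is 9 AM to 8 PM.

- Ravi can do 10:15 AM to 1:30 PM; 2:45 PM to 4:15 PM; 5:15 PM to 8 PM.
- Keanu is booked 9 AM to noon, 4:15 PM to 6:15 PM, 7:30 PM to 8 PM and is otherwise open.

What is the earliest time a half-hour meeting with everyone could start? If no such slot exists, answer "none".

12:00

Ravi free: 10:15-13:30, 14:45-16:15, 17:15-20:00.
Keanu free: 12:00-16:15, 18:15-19:30 (invert busy blocks within the working day).
Ravi ∩ Keanu: 12:00-13:30, 14:45-16:15, 18:15-19:30.
Those are the intersection windows.
The first common window of at least 30 minutes is 12:00-13:30, so the earliest start is 12:00.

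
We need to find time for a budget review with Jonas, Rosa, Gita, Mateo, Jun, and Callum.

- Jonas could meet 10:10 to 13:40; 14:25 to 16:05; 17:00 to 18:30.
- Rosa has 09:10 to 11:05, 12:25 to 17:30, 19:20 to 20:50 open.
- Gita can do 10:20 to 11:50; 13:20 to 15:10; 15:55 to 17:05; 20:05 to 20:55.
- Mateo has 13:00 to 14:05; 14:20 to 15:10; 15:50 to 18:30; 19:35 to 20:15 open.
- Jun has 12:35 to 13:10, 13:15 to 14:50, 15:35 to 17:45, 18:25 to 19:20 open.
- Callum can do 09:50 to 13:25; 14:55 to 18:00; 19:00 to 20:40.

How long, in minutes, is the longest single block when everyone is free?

Jonas ∩ Rosa: 10:10-11:05, 12:25-13:40, 14:25-16:05, 17:00-17:30.
Jonas ∩ Rosa ∩ Gita: 10:20-11:05, 13:20-13:40, 14:25-15:10, 15:55-16:05, 17:00-17:05.
Jonas ∩ Rosa ∩ Gita ∩ Mateo: 13:20-13:40, 14:25-15:10, 15:55-16:05, 17:00-17:05.
Jonas ∩ Rosa ∩ Gita ∩ Mateo ∩ Jun: 13:20-13:40, 14:25-14:50, 15:55-16:05, 17:00-17:05.
Jonas ∩ Rosa ∩ Gita ∩ Mateo ∩ Jun ∩ Callum: 13:20-13:25, 15:55-16:05, 17:00-17:05.
So the common availability across everyone is 13:20-13:25, 15:55-16:05, 17:00-17:05.
The longest is 15:55-16:05 at 10 minutes.

10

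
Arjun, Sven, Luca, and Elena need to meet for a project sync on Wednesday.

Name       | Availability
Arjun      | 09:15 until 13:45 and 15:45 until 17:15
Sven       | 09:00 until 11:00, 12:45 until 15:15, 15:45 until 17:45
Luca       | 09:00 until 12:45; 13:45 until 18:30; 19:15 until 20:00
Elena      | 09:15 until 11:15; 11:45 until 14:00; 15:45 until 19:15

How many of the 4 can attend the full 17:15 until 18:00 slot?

Luca and Elena can make the full 17:15-18:00 slot — that's 2.

2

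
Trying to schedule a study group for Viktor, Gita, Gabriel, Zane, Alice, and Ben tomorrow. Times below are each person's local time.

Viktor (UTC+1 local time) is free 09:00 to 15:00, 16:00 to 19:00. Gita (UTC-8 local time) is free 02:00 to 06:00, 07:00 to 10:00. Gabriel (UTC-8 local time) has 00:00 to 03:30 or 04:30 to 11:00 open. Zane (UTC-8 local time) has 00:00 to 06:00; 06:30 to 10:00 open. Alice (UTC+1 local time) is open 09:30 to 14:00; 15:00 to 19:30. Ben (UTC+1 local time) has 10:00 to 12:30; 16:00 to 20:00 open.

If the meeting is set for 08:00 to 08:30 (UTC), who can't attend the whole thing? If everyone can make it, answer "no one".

Alice, Ben, Gita

Viktor in UTC: 08:00-14:00, 15:00-18:00 (subtract 1h to convert from UTC+1).
Gita in UTC: 10:00-14:00, 15:00-18:00 (add 8h to convert from UTC-8).
Gabriel in UTC: 08:00-11:30, 12:30-19:00 (add 8h to convert from UTC-8).
Zane in UTC: 08:00-14:00, 14:30-18:00 (add 8h to convert from UTC-8).
Alice in UTC: 08:30-13:00, 14:00-18:30 (subtract 1h to convert from UTC+1).
Ben in UTC: 09:00-11:30, 15:00-19:00 (subtract 1h to convert from UTC+1).
Viktor: free for 08:00-08:30. Gita: not fully free for 08:00-08:30. Gabriel: free for 08:00-08:30. Zane: free for 08:00-08:30. Alice: not fully free for 08:00-08:30. Ben: not fully free for 08:00-08:30.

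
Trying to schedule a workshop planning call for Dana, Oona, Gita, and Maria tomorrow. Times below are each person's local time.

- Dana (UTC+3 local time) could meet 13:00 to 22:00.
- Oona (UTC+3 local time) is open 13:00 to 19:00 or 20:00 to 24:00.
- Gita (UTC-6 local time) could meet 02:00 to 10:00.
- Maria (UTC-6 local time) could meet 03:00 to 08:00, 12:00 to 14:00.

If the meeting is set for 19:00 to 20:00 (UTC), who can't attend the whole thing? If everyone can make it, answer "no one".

Dana in UTC: 10:00-19:00 (subtract 3h to convert from UTC+3).
Oona in UTC: 10:00-16:00, 17:00-21:00 (subtract 3h to convert from UTC+3).
Gita in UTC: 08:00-16:00 (add 6h to convert from UTC-6).
Maria in UTC: 09:00-14:00, 18:00-20:00 (add 6h to convert from UTC-6).
Dana: not fully free for 19:00-20:00. Oona: free for 19:00-20:00. Gita: not fully free for 19:00-20:00. Maria: free for 19:00-20:00.

Dana, Gita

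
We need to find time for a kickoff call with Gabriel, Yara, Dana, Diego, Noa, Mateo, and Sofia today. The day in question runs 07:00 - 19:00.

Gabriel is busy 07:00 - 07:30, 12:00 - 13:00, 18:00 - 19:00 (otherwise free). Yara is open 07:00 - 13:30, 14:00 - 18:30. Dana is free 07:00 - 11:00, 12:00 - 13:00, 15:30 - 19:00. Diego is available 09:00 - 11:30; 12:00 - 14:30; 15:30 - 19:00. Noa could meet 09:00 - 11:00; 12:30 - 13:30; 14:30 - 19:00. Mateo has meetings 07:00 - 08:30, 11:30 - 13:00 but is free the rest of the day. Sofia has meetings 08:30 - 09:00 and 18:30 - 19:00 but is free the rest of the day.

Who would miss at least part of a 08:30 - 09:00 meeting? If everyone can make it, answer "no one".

Gabriel free: 07:30-12:00, 13:00-18:00 (invert busy blocks within the working day).
Yara free: 07:00-13:30, 14:00-18:30.
Dana free: 07:00-11:00, 12:00-13:00, 15:30-19:00.
Diego free: 09:00-11:30, 12:00-14:30, 15:30-19:00.
Noa free: 09:00-11:00, 12:30-13:30, 14:30-19:00.
Mateo free: 08:30-11:30, 13:00-19:00 (invert busy blocks within the working day).
Sofia free: 07:00-08:30, 09:00-18:30 (invert busy blocks within the working day).
Gabriel: free for 08:30-09:00. Yara: free for 08:30-09:00. Dana: free for 08:30-09:00. Diego: not fully free for 08:30-09:00. Noa: not fully free for 08:30-09:00. Mateo: free for 08:30-09:00. Sofia: not fully free for 08:30-09:00.

Diego, Noa, Sofia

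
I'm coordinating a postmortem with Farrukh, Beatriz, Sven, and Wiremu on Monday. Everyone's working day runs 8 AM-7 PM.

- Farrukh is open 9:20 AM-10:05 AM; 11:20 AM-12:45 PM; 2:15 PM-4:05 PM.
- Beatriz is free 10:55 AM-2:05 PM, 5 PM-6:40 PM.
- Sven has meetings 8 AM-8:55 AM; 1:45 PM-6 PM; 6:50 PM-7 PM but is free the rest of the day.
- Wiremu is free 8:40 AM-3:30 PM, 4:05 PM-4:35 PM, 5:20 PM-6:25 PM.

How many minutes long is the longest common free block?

Farrukh free: 09:20-10:05, 11:20-12:45, 14:15-16:05.
Beatriz free: 10:55-14:05, 17:00-18:40.
Sven free: 08:55-13:45, 18:00-18:50 (invert busy blocks within the working day).
Wiremu free: 08:40-15:30, 16:05-16:35, 17:20-18:25.
Farrukh ∩ Beatriz: 11:20-12:45.
Farrukh ∩ Beatriz ∩ Sven: 11:20-12:45.
Farrukh ∩ Beatriz ∩ Sven ∩ Wiremu: 11:20-12:45.
So the common availability across everyone is 11:20-12:45.
The longest is 11:20-12:45 at 85 minutes.

85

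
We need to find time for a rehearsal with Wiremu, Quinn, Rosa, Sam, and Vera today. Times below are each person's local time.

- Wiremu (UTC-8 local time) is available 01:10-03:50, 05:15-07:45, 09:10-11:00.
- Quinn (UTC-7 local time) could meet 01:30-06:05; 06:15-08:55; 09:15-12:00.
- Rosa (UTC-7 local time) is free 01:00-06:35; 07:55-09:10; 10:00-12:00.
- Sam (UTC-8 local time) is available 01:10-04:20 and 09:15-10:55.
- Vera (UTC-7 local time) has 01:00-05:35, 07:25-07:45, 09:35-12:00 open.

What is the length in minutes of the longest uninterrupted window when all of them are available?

Wiremu in UTC: 09:10-11:50, 13:15-15:45, 17:10-19:00 (add 8h to convert from UTC-8).
Quinn in UTC: 08:30-13:05, 13:15-15:55, 16:15-19:00 (add 7h to convert from UTC-7).
Rosa in UTC: 08:00-13:35, 14:55-16:10, 17:00-19:00 (add 7h to convert from UTC-7).
Sam in UTC: 09:10-12:20, 17:15-18:55 (add 8h to convert from UTC-8).
Vera in UTC: 08:00-12:35, 14:25-14:45, 16:35-19:00 (add 7h to convert from UTC-7).
Wiremu ∩ Quinn: 09:10-11:50, 13:15-15:45, 17:10-19:00.
Wiremu ∩ Quinn ∩ Rosa: 09:10-11:50, 13:15-13:35, 14:55-15:45, 17:10-19:00.
Wiremu ∩ Quinn ∩ Rosa ∩ Sam: 09:10-11:50, 17:15-18:55.
Wiremu ∩ Quinn ∩ Rosa ∩ Sam ∩ Vera: 09:10-11:50, 17:15-18:55.
The longest is 09:10-11:50 at 160 minutes.

160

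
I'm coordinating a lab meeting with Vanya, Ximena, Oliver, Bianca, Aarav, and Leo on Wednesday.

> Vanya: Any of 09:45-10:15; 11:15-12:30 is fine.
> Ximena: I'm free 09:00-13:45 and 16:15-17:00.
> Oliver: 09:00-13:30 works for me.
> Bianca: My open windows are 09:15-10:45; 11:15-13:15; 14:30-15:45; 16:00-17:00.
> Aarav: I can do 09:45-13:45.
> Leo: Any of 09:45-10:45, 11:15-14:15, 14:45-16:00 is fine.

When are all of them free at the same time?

09:45-10:15, 11:15-12:30

Vanya ∩ Ximena: 09:45-10:15, 11:15-12:30.
Vanya ∩ Ximena ∩ Oliver: 09:45-10:15, 11:15-12:30.
Vanya ∩ Ximena ∩ Oliver ∩ Bianca: 09:45-10:15, 11:15-12:30.
Vanya ∩ Ximena ∩ Oliver ∩ Bianca ∩ Aarav: 09:45-10:15, 11:15-12:30.
Vanya ∩ Ximena ∩ Oliver ∩ Bianca ∩ Aarav ∩ Leo: 09:45-10:15, 11:15-12:30.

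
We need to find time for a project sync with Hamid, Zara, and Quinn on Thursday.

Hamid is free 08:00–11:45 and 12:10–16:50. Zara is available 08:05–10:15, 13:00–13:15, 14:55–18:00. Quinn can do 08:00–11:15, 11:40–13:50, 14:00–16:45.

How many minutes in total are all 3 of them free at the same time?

255

Hamid ∩ Zara: 08:05-10:15, 13:00-13:15, 14:55-16:50.
Hamid ∩ Zara ∩ Quinn: 08:05-10:15, 13:00-13:15, 14:55-16:45.
So the common availability across everyone is 08:05-10:15, 13:00-13:15, 14:55-16:45.
Summing the common windows: 130 + 15 + 110 = 255 minutes.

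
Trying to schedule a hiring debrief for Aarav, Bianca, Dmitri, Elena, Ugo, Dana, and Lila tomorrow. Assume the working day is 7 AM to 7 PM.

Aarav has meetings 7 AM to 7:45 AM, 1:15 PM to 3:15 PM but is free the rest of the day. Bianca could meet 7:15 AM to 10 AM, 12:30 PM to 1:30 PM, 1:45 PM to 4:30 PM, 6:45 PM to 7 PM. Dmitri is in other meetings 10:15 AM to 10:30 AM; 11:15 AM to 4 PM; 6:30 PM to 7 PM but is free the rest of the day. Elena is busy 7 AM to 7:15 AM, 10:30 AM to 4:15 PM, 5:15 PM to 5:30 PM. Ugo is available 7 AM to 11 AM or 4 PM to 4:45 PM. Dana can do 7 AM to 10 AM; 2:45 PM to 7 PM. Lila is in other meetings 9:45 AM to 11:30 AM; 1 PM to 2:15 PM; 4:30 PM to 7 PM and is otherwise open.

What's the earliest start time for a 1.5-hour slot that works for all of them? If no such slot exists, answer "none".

07:45

Aarav free: 07:45-13:15, 15:15-19:00 (invert busy blocks within the working day).
Bianca free: 07:15-10:00, 12:30-13:30, 13:45-16:30, 18:45-19:00.
Dmitri free: 07:00-10:15, 10:30-11:15, 16:00-18:30 (invert busy blocks within the working day).
Elena free: 07:15-10:30, 16:15-17:15, 17:30-19:00 (invert busy blocks within the working day).
Ugo free: 07:00-11:00, 16:00-16:45.
Dana free: 07:00-10:00, 14:45-19:00.
Lila free: 07:00-09:45, 11:30-13:00, 14:15-16:30 (invert busy blocks within the working day).
Aarav ∩ Bianca: 07:45-10:00, 12:30-13:15, 15:15-16:30, 18:45-19:00.
Aarav ∩ Bianca ∩ Dmitri: 07:45-10:00, 16:00-16:30.
Aarav ∩ Bianca ∩ Dmitri ∩ Elena: 07:45-10:00, 16:15-16:30.
Aarav ∩ Bianca ∩ Dmitri ∩ Elena ∩ Ugo: 07:45-10:00, 16:15-16:30.
Aarav ∩ Bianca ∩ Dmitri ∩ Elena ∩ Ugo ∩ Dana: 07:45-10:00, 16:15-16:30.
Aarav ∩ Bianca ∩ Dmitri ∩ Elena ∩ Ugo ∩ Dana ∩ Lila: 07:45-09:45, 16:15-16:30.
The first common window of at least 90 minutes is 07:45-09:45, so the earliest start is 07:45.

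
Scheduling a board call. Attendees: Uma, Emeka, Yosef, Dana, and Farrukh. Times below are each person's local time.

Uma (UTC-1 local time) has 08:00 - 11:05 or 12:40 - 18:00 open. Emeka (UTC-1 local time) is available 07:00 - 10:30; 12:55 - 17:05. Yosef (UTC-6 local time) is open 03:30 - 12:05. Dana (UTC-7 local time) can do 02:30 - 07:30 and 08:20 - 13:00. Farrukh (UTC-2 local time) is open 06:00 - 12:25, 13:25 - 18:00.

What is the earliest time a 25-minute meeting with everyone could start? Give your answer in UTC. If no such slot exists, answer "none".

Uma in UTC: 09:00-12:05, 13:40-19:00 (add 1h to convert from UTC-1).
Emeka in UTC: 08:00-11:30, 13:55-18:05 (add 1h to convert from UTC-1).
Yosef in UTC: 09:30-18:05 (add 6h to convert from UTC-6).
Dana in UTC: 09:30-14:30, 15:20-20:00 (add 7h to convert from UTC-7).
Farrukh in UTC: 08:00-14:25, 15:25-20:00 (add 2h to convert from UTC-2).
Uma ∩ Emeka: 09:00-11:30, 13:55-18:05.
Uma ∩ Emeka ∩ Yosef: 09:30-11:30, 13:55-18:05.
Uma ∩ Emeka ∩ Yosef ∩ Dana: 09:30-11:30, 13:55-14:30, 15:20-18:05.
Uma ∩ Emeka ∩ Yosef ∩ Dana ∩ Farrukh: 09:30-11:30, 13:55-14:25, 15:25-18:05.
The first common window of at least 25 minutes is 09:30-11:30, so the earliest start is 09:30.

09:30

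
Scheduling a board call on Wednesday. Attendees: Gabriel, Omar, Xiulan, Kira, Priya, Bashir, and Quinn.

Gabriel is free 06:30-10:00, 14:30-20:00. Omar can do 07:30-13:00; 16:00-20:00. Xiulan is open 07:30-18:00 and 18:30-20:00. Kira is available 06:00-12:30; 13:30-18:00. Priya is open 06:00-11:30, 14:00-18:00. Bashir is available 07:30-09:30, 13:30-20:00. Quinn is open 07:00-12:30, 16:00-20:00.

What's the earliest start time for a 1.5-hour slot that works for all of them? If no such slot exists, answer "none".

07:30

Gabriel ∩ Omar: 07:30-10:00, 16:00-20:00.
Gabriel ∩ Omar ∩ Xiulan: 07:30-10:00, 16:00-18:00, 18:30-20:00.
Gabriel ∩ Omar ∩ Xiulan ∩ Kira: 07:30-10:00, 16:00-18:00.
Gabriel ∩ Omar ∩ Xiulan ∩ Kira ∩ Priya: 07:30-10:00, 16:00-18:00.
Gabriel ∩ Omar ∩ Xiulan ∩ Kira ∩ Priya ∩ Bashir: 07:30-09:30, 16:00-18:00.
Gabriel ∩ Omar ∩ Xiulan ∩ Kira ∩ Priya ∩ Bashir ∩ Quinn: 07:30-09:30, 16:00-18:00.
The first common window of at least 90 minutes is 07:30-09:30, so the earliest start is 07:30.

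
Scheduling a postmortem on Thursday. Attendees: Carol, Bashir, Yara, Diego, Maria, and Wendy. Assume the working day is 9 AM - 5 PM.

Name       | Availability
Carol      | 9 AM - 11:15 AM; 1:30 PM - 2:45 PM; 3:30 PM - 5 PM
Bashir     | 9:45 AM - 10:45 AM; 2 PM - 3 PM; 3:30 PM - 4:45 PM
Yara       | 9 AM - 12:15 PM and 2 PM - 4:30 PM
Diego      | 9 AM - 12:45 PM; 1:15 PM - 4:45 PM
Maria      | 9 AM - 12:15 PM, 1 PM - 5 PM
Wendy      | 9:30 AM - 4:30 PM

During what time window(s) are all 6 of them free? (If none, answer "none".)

Carol ∩ Bashir: 09:45-10:45, 14:00-14:45, 15:30-16:45.
Carol ∩ Bashir ∩ Yara: 09:45-10:45, 14:00-14:45, 15:30-16:30.
Carol ∩ Bashir ∩ Yara ∩ Diego: 09:45-10:45, 14:00-14:45, 15:30-16:30.
Carol ∩ Bashir ∩ Yara ∩ Diego ∩ Maria: 09:45-10:45, 14:00-14:45, 15:30-16:30.
Carol ∩ Bashir ∩ Yara ∩ Diego ∩ Maria ∩ Wendy: 09:45-10:45, 14:00-14:45, 15:30-16:30.

09:45-10:45, 14:00-14:45, 15:30-16:30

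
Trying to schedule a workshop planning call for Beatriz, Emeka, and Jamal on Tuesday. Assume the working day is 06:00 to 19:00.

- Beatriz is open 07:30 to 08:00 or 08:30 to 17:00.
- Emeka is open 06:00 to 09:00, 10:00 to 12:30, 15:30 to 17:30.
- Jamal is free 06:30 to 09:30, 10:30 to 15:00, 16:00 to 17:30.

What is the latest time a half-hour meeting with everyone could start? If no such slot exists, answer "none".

Beatriz ∩ Emeka: 07:30-08:00, 08:30-09:00, 10:00-12:30, 15:30-17:00.
Beatriz ∩ Emeka ∩ Jamal: 07:30-08:00, 08:30-09:00, 10:30-12:30, 16:00-17:00.
The last common window of at least 30 minutes is 16:00-17:00; a 30-minute meeting can start as late as 16:30 and still end by 17:00.

16:30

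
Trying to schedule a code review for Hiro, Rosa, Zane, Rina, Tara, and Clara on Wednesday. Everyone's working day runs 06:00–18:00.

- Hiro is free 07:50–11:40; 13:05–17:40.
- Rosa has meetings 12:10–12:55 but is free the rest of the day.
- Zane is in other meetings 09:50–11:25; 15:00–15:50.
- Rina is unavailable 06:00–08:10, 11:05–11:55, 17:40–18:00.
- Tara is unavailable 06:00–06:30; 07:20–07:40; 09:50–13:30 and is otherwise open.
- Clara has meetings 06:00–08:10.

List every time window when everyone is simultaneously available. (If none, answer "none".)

08:10-09:50, 13:30-15:00, 15:50-17:40

Hiro free: 07:50-11:40, 13:05-17:40.
Rosa free: 06:00-12:10, 12:55-18:00 (invert busy blocks within the working day).
Zane free: 06:00-09:50, 11:25-15:00, 15:50-18:00 (invert busy blocks within the working day).
Rina free: 08:10-11:05, 11:55-17:40 (invert busy blocks within the working day).
Tara free: 06:30-07:20, 07:40-09:50, 13:30-18:00 (invert busy blocks within the working day).
Clara free: 08:10-18:00 (invert busy blocks within the working day).
Hiro ∩ Rosa: 07:50-11:40, 13:05-17:40.
Hiro ∩ Rosa ∩ Zane: 07:50-09:50, 11:25-11:40, 13:05-15:00, 15:50-17:40.
Hiro ∩ Rosa ∩ Zane ∩ Rina: 08:10-09:50, 13:05-15:00, 15:50-17:40.
Hiro ∩ Rosa ∩ Zane ∩ Rina ∩ Tara: 08:10-09:50, 13:30-15:00, 15:50-17:40.
Hiro ∩ Rosa ∩ Zane ∩ Rina ∩ Tara ∩ Clara: 08:10-09:50, 13:30-15:00, 15:50-17:40.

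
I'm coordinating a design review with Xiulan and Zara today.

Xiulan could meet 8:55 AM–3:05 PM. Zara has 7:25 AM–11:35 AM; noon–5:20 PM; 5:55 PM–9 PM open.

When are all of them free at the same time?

08:55-11:35, 12:00-15:05

Xiulan ∩ Zara: 08:55-11:35, 12:00-15:05.
Those are the intersection windows.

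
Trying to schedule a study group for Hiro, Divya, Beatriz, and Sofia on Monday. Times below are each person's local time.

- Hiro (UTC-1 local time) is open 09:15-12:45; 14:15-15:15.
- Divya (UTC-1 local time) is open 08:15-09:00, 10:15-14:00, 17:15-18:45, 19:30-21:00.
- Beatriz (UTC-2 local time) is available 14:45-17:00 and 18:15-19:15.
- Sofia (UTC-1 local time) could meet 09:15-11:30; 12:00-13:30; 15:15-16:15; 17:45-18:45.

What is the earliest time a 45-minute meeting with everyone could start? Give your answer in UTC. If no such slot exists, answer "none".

none

Hiro in UTC: 10:15-13:45, 15:15-16:15 (add 1h to convert from UTC-1).
Divya in UTC: 09:15-10:00, 11:15-15:00, 18:15-19:45, 20:30-22:00 (add 1h to convert from UTC-1).
Beatriz in UTC: 16:45-19:00, 20:15-21:15 (add 2h to convert from UTC-2).
Sofia in UTC: 10:15-12:30, 13:00-14:30, 16:15-17:15, 18:45-19:45 (add 1h to convert from UTC-1).
Hiro ∩ Divya: 11:15-13:45.
Hiro ∩ Divya ∩ Beatriz: ∅.
Hiro ∩ Divya ∩ Beatriz ∩ Sofia: ∅.
There is no time when everyone is free.
No common window is at least 45 minutes long.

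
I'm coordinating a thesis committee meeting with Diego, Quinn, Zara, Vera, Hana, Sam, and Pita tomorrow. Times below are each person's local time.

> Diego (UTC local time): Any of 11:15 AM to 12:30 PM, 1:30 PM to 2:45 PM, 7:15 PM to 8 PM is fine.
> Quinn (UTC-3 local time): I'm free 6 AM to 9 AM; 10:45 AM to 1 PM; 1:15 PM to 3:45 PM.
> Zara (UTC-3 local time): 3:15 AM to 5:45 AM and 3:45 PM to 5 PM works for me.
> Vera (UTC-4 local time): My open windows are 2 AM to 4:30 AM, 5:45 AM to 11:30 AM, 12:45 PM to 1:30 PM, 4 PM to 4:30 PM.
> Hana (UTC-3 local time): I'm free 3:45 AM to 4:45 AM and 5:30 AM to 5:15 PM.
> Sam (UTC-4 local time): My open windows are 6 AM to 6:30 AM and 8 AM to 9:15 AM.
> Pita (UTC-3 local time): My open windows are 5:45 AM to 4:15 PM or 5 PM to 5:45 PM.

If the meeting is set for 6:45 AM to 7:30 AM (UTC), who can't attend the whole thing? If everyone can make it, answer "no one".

Diego, Pita, Quinn, Sam

Diego in UTC: 11:15-12:30, 13:30-14:45, 19:15-20:00.
Quinn in UTC: 09:00-12:00, 13:45-16:00, 16:15-18:45 (add 3h to convert from UTC-3).
Zara in UTC: 06:15-08:45, 18:45-20:00 (add 3h to convert from UTC-3).
Vera in UTC: 06:00-08:30, 09:45-15:30, 16:45-17:30, 20:00-20:30 (add 4h to convert from UTC-4).
Hana in UTC: 06:45-07:45, 08:30-20:15 (add 3h to convert from UTC-3).
Sam in UTC: 10:00-10:30, 12:00-13:15 (add 4h to convert from UTC-4).
Pita in UTC: 08:45-19:15, 20:00-20:45 (add 3h to convert from UTC-3).
Diego: not fully free for 06:45-07:30. Quinn: not fully free for 06:45-07:30. Zara: free for 06:45-07:30. Vera: free for 06:45-07:30. Hana: free for 06:45-07:30. Sam: not fully free for 06:45-07:30. Pita: not fully free for 06:45-07:30.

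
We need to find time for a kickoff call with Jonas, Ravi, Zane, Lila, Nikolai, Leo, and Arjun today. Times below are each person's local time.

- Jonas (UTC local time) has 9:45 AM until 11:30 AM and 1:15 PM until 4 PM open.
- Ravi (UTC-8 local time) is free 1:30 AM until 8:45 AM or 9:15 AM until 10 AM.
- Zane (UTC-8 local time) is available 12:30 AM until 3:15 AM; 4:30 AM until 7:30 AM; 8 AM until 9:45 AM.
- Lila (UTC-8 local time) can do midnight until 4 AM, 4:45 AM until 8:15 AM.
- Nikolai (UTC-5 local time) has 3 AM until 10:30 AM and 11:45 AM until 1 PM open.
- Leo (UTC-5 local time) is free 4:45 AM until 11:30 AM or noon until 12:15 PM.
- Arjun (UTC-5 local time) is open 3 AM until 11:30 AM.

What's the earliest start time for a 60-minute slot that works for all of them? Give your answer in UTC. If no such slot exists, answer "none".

Jonas in UTC: 09:45-11:30, 13:15-16:00.
Ravi in UTC: 09:30-16:45, 17:15-18:00 (add 8h to convert from UTC-8).
Zane in UTC: 08:30-11:15, 12:30-15:30, 16:00-17:45 (add 8h to convert from UTC-8).
Lila in UTC: 08:00-12:00, 12:45-16:15 (add 8h to convert from UTC-8).
Nikolai in UTC: 08:00-15:30, 16:45-18:00 (add 5h to convert from UTC-5).
Leo in UTC: 09:45-16:30, 17:00-17:15 (add 5h to convert from UTC-5).
Arjun in UTC: 08:00-16:30 (add 5h to convert from UTC-5).
Jonas ∩ Ravi: 09:45-11:30, 13:15-16:00.
Jonas ∩ Ravi ∩ Zane: 09:45-11:15, 13:15-15:30.
Jonas ∩ Ravi ∩ Zane ∩ Lila: 09:45-11:15, 13:15-15:30.
Jonas ∩ Ravi ∩ Zane ∩ Lila ∩ Nikolai: 09:45-11:15, 13:15-15:30.
Jonas ∩ Ravi ∩ Zane ∩ Lila ∩ Nikolai ∩ Leo: 09:45-11:15, 13:15-15:30.
Jonas ∩ Ravi ∩ Zane ∩ Lila ∩ Nikolai ∩ Leo ∩ Arjun: 09:45-11:15, 13:15-15:30.
The first common window of at least 60 minutes is 09:45-11:15, so the earliest start is 09:45.

09:45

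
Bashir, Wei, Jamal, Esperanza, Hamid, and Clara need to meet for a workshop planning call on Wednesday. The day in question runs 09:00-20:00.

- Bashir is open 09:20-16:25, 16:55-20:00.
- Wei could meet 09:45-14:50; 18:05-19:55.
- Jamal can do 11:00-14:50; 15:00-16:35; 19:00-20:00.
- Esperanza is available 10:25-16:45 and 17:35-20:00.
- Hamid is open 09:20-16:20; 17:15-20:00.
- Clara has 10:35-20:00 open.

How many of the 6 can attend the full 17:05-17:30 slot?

Bashir and Clara can make the full 17:05-17:30 slot — that's 2.

2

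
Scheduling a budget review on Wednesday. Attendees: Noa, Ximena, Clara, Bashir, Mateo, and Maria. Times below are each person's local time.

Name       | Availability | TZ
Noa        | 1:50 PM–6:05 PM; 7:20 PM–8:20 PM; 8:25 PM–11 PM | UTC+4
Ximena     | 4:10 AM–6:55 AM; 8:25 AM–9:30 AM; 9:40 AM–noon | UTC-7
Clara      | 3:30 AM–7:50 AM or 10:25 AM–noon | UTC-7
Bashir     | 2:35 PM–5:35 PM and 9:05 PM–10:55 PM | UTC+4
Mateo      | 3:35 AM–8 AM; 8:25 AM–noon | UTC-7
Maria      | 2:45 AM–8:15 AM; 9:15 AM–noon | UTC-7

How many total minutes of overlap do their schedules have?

Noa in UTC: 09:50-14:05, 15:20-16:20, 16:25-19:00 (subtract 4h to convert from UTC+4).
Ximena in UTC: 11:10-13:55, 15:25-16:30, 16:40-19:00 (add 7h to convert from UTC-7).
Clara in UTC: 10:30-14:50, 17:25-19:00 (add 7h to convert from UTC-7).
Bashir in UTC: 10:35-13:35, 17:05-18:55 (subtract 4h to convert from UTC+4).
Mateo in UTC: 10:35-15:00, 15:25-19:00 (add 7h to convert from UTC-7).
Maria in UTC: 09:45-15:15, 16:15-19:00 (add 7h to convert from UTC-7).
Noa ∩ Ximena: 11:10-13:55, 15:25-16:20, 16:25-16:30, 16:40-19:00.
Noa ∩ Ximena ∩ Clara: 11:10-13:55, 17:25-19:00.
Noa ∩ Ximena ∩ Clara ∩ Bashir: 11:10-13:35, 17:25-18:55.
Noa ∩ Ximena ∩ Clara ∩ Bashir ∩ Mateo: 11:10-13:35, 17:25-18:55.
Noa ∩ Ximena ∩ Clara ∩ Bashir ∩ Mateo ∩ Maria: 11:10-13:35, 17:25-18:55.
Summing the common windows: 145 + 90 = 235 minutes.

235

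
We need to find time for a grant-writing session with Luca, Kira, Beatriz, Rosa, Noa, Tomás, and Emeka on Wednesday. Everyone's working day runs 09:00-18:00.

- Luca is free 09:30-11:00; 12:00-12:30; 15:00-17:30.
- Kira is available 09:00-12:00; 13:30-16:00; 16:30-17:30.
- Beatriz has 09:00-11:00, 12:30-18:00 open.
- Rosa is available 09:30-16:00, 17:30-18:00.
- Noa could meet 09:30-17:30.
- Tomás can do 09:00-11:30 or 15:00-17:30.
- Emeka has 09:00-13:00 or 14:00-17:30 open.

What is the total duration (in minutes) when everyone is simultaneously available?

150

Luca ∩ Kira: 09:30-11:00, 15:00-16:00, 16:30-17:30.
Luca ∩ Kira ∩ Beatriz: 09:30-11:00, 15:00-16:00, 16:30-17:30.
Luca ∩ Kira ∩ Beatriz ∩ Rosa: 09:30-11:00, 15:00-16:00.
Luca ∩ Kira ∩ Beatriz ∩ Rosa ∩ Noa: 09:30-11:00, 15:00-16:00.
Luca ∩ Kira ∩ Beatriz ∩ Rosa ∩ Noa ∩ Tomás: 09:30-11:00, 15:00-16:00.
Luca ∩ Kira ∩ Beatriz ∩ Rosa ∩ Noa ∩ Tomás ∩ Emeka: 09:30-11:00, 15:00-16:00.
Summing the common windows: 90 + 60 = 150 minutes.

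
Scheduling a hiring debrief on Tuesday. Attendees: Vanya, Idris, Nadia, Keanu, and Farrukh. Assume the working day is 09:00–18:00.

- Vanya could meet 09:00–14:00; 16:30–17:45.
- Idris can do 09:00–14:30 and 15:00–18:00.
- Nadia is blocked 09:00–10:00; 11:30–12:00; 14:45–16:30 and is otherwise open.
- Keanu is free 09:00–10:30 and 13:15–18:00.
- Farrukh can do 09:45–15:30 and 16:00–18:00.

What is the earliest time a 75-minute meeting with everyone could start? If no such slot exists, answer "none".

Vanya free: 09:00-14:00, 16:30-17:45.
Idris free: 09:00-14:30, 15:00-18:00.
Nadia free: 10:00-11:30, 12:00-14:45, 16:30-18:00 (invert busy blocks within the working day).
Keanu free: 09:00-10:30, 13:15-18:00.
Farrukh free: 09:45-15:30, 16:00-18:00.
Vanya ∩ Idris: 09:00-14:00, 16:30-17:45.
Vanya ∩ Idris ∩ Nadia: 10:00-11:30, 12:00-14:00, 16:30-17:45.
Vanya ∩ Idris ∩ Nadia ∩ Keanu: 10:00-10:30, 13:15-14:00, 16:30-17:45.
Vanya ∩ Idris ∩ Nadia ∩ Keanu ∩ Farrukh: 10:00-10:30, 13:15-14:00, 16:30-17:45.
Those are the intersection windows.
The first common window of at least 75 minutes is 16:30-17:45, so the earliest start is 16:30.

16:30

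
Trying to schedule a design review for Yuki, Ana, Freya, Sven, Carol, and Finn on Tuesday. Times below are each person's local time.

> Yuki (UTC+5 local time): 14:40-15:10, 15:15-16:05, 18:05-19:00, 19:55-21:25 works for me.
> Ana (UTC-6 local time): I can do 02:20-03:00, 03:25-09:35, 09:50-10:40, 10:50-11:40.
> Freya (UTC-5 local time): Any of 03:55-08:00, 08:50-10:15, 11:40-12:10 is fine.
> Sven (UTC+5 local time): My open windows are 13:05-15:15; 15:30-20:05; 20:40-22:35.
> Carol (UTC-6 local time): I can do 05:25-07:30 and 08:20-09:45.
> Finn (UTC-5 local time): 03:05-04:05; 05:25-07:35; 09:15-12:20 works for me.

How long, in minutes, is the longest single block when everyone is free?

10

Yuki in UTC: 09:40-10:10, 10:15-11:05, 13:05-14:00, 14:55-16:25 (subtract 5h to convert from UTC+5).
Ana in UTC: 08:20-09:00, 09:25-15:35, 15:50-16:40, 16:50-17:40 (add 6h to convert from UTC-6).
Freya in UTC: 08:55-13:00, 13:50-15:15, 16:40-17:10 (add 5h to convert from UTC-5).
Sven in UTC: 08:05-10:15, 10:30-15:05, 15:40-17:35 (subtract 5h to convert from UTC+5).
Carol in UTC: 11:25-13:30, 14:20-15:45 (add 6h to convert from UTC-6).
Finn in UTC: 08:05-09:05, 10:25-12:35, 14:15-17:20 (add 5h to convert from UTC-5).
Yuki ∩ Ana: 09:40-10:10, 10:15-11:05, 13:05-14:00, 14:55-15:35, 15:50-16:25.
Yuki ∩ Ana ∩ Freya: 09:40-10:10, 10:15-11:05, 13:50-14:00, 14:55-15:15.
Yuki ∩ Ana ∩ Freya ∩ Sven: 09:40-10:10, 10:30-11:05, 13:50-14:00, 14:55-15:05.
Yuki ∩ Ana ∩ Freya ∩ Sven ∩ Carol: 14:55-15:05.
Yuki ∩ Ana ∩ Freya ∩ Sven ∩ Carol ∩ Finn: 14:55-15:05.
The longest is 14:55-15:05 at 10 minutes.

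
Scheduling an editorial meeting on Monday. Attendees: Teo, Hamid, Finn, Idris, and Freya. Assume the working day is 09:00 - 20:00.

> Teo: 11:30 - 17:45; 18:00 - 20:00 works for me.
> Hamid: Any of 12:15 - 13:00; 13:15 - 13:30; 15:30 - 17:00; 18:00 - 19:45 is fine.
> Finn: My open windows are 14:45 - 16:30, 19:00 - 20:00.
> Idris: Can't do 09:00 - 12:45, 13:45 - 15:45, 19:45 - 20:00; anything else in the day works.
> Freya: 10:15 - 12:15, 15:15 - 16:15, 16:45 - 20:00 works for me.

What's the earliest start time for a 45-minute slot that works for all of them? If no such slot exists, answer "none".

Teo free: 11:30-17:45, 18:00-20:00.
Hamid free: 12:15-13:00, 13:15-13:30, 15:30-17:00, 18:00-19:45.
Finn free: 14:45-16:30, 19:00-20:00.
Idris free: 12:45-13:45, 15:45-19:45 (invert busy blocks within the working day).
Freya free: 10:15-12:15, 15:15-16:15, 16:45-20:00.
Teo ∩ Hamid: 12:15-13:00, 13:15-13:30, 15:30-17:00, 18:00-19:45.
Teo ∩ Hamid ∩ Finn: 15:30-16:30, 19:00-19:45.
Teo ∩ Hamid ∩ Finn ∩ Idris: 15:45-16:30, 19:00-19:45.
Teo ∩ Hamid ∩ Finn ∩ Idris ∩ Freya: 15:45-16:15, 19:00-19:45.
Those are the intersection windows.
The first common window of at least 45 minutes is 19:00-19:45, so the earliest start is 19:00.

19:00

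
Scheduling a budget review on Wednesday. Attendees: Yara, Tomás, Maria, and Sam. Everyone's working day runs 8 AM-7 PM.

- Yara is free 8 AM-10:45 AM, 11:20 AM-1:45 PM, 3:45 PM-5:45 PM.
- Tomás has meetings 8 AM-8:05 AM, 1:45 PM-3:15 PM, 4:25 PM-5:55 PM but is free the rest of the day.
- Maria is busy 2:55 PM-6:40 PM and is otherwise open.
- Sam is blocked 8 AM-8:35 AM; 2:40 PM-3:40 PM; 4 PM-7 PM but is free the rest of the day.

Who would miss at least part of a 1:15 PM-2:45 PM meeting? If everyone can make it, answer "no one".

Yara free: 08:00-10:45, 11:20-13:45, 15:45-17:45.
Tomás free: 08:05-13:45, 15:15-16:25, 17:55-19:00 (invert busy blocks within the working day).
Maria free: 08:00-14:55, 18:40-19:00 (invert busy blocks within the working day).
Sam free: 08:35-14:40, 15:40-16:00 (invert busy blocks within the working day).
Yara: not fully free for 13:15-14:45. Tomás: not fully free for 13:15-14:45. Maria: free for 13:15-14:45. Sam: not fully free for 13:15-14:45.

Sam, Tomás, Yara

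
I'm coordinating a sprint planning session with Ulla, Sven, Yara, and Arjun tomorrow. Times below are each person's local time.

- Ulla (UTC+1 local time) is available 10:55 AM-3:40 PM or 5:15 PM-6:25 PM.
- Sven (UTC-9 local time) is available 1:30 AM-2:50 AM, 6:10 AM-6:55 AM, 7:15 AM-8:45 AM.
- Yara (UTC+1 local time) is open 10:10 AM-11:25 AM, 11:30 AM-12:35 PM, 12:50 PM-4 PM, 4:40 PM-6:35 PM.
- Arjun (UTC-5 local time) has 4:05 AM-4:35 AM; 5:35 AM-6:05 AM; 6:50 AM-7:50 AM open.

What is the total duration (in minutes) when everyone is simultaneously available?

30

Ulla in UTC: 09:55-14:40, 16:15-17:25 (subtract 1h to convert from UTC+1).
Sven in UTC: 10:30-11:50, 15:10-15:55, 16:15-17:45 (add 9h to convert from UTC-9).
Yara in UTC: 09:10-10:25, 10:30-11:35, 11:50-15:00, 15:40-17:35 (subtract 1h to convert from UTC+1).
Arjun in UTC: 09:05-09:35, 10:35-11:05, 11:50-12:50 (add 5h to convert from UTC-5).
Ulla ∩ Sven: 10:30-11:50, 16:15-17:25.
Ulla ∩ Sven ∩ Yara: 10:30-11:35, 16:15-17:25.
Ulla ∩ Sven ∩ Yara ∩ Arjun: 10:35-11:05.
That's a single block of 30 minutes.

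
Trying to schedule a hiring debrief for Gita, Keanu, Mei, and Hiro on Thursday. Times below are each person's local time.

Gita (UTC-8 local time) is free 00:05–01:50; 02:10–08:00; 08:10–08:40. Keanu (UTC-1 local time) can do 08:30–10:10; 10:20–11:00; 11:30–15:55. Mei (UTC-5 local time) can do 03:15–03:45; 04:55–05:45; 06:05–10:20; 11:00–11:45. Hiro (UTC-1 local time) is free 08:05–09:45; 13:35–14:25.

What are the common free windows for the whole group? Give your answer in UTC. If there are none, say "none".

Gita in UTC: 08:05-09:50, 10:10-16:00, 16:10-16:40 (add 8h to convert from UTC-8).
Keanu in UTC: 09:30-11:10, 11:20-12:00, 12:30-16:55 (add 1h to convert from UTC-1).
Mei in UTC: 08:15-08:45, 09:55-10:45, 11:05-15:20, 16:00-16:45 (add 5h to convert from UTC-5).
Hiro in UTC: 09:05-10:45, 14:35-15:25 (add 1h to convert from UTC-1).
Gita ∩ Keanu: 09:30-09:50, 10:10-11:10, 11:20-12:00, 12:30-16:00, 16:10-16:40.
Gita ∩ Keanu ∩ Mei: 10:10-10:45, 11:05-11:10, 11:20-12:00, 12:30-15:20, 16:10-16:40.
Gita ∩ Keanu ∩ Mei ∩ Hiro: 10:10-10:45, 14:35-15:20.

10:10-10:45, 14:35-15:20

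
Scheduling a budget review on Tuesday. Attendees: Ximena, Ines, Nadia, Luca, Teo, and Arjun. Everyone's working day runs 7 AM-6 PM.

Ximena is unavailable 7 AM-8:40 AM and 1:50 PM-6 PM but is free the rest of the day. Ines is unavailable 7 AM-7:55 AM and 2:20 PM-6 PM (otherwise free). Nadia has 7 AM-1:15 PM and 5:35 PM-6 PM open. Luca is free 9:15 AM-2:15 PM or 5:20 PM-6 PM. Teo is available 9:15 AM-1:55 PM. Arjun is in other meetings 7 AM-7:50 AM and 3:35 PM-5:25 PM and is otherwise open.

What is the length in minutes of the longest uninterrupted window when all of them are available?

Ximena free: 08:40-13:50 (invert busy blocks within the working day).
Ines free: 07:55-14:20 (invert busy blocks within the working day).
Nadia free: 07:00-13:15, 17:35-18:00.
Luca free: 09:15-14:15, 17:20-18:00.
Teo free: 09:15-13:55.
Arjun free: 07:50-15:35, 17:25-18:00 (invert busy blocks within the working day).
Ximena ∩ Ines: 08:40-13:50.
Ximena ∩ Ines ∩ Nadia: 08:40-13:15.
Ximena ∩ Ines ∩ Nadia ∩ Luca: 09:15-13:15.
Ximena ∩ Ines ∩ Nadia ∩ Luca ∩ Teo: 09:15-13:15.
Ximena ∩ Ines ∩ Nadia ∩ Luca ∩ Teo ∩ Arjun: 09:15-13:15.
The longest is 09:15-13:15 at 240 minutes.

240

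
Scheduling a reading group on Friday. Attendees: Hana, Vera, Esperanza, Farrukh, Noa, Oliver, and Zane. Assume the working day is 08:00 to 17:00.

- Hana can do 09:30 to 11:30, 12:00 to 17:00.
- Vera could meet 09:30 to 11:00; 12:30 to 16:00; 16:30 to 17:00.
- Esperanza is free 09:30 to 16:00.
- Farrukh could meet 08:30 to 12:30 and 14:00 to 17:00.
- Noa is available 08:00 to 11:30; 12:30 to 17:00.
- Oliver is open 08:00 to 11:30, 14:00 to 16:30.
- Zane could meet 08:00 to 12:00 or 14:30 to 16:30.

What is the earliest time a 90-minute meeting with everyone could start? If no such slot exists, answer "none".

Hana ∩ Vera: 09:30-11:00, 12:30-16:00, 16:30-17:00.
Hana ∩ Vera ∩ Esperanza: 09:30-11:00, 12:30-16:00.
Hana ∩ Vera ∩ Esperanza ∩ Farrukh: 09:30-11:00, 14:00-16:00.
Hana ∩ Vera ∩ Esperanza ∩ Farrukh ∩ Noa: 09:30-11:00, 14:00-16:00.
Hana ∩ Vera ∩ Esperanza ∩ Farrukh ∩ Noa ∩ Oliver: 09:30-11:00, 14:00-16:00.
Hana ∩ Vera ∩ Esperanza ∩ Farrukh ∩ Noa ∩ Oliver ∩ Zane: 09:30-11:00, 14:30-16:00.
The first common window of at least 90 minutes is 09:30-11:00, so the earliest start is 09:30.

09:30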